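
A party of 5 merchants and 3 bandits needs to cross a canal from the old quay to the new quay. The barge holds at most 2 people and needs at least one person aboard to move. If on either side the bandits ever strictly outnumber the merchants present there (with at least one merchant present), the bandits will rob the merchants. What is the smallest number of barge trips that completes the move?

Counting alone: each trip to the new quay takes at most 2 across and each return brings at least 1 back, so after t trips out (and t−1 returns) at most 2t − (t−1) of the 8 are across; that first reaches 8 at t = 7, so at least 13 crossings are needed.
The plan below uses exactly 13 crossings, so it is optimal:
1. 2 bandits → the new quay.  (the old quay: 5M 1B; the new quay: 0M 2B)
2. 1 bandit ← the old quay.  (the old quay: 5M 2B; the new quay: 0M 1B)
3. 2 bandits → the new quay.  (the old quay: 5M 0B; the new quay: 0M 3B)
4. 1 bandit ← the old quay.  (the old quay: 5M 1B; the new quay: 0M 2B)
5. 2 merchants → the new quay.  (the old quay: 3M 1B; the new quay: 2M 2B)
6. 1 bandit ← the old quay.  (the old quay: 3M 2B; the new quay: 2M 1B)
7. 1 merchant and 1 bandit → the new quay.  (the old quay: 2M 1B; the new quay: 3M 2B)
8. 1 bandit ← the old quay.  (the old quay: 2M 2B; the new quay: 3M 1B)
9. 2 bandits → the new quay.  (the old quay: 2M 0B; the new quay: 3M 3B)
10. 1 bandit ← the old quay.  (the old quay: 2M 1B; the new quay: 3M 2B)
11. 1 merchant and 1 bandit → the new quay.  (the old quay: 1M 0B; the new quay: 4M 3B)
12. 1 bandit ← the old quay.  (the old quay: 1M 1B; the new quay: 4M 2B)
13. 1 merchant and 1 bandit → the new quay.  (the old quay: 0M 0B; the new quay: 5M 3B)

13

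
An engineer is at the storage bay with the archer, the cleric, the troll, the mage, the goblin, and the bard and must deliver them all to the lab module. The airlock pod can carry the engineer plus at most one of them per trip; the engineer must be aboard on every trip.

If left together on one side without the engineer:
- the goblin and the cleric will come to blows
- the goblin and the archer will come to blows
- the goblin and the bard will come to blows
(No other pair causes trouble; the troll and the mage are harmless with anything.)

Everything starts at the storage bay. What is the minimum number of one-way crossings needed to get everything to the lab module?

Following every safe sequence of crossings from the start, the most of the 6 that can be at the lab module as the airlock pod arrives there on crossings 1, 3, 5, 7 is 1, 2, 3, 4 respectively; the best ever achieved is 4 of 6.
From crossing 9 on, no configuration arises that was not already reachable earlier: only 36 distinct safe configurations (who is on which side, and where the airlock pod is) can ever be reached, none of them has everyone across, and every continuation just revisits them. So no valid plan exists.

impossible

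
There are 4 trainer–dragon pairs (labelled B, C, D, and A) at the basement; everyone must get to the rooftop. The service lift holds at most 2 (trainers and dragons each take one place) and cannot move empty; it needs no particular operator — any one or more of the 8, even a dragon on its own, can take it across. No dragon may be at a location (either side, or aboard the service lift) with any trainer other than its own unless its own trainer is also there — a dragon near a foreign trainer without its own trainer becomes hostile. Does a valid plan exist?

No

Following every safe sequence of crossings from the start, the most of the 8 that can be at the rooftop as the service lift arrives there on crossings 1, 3, 5 is 2, 3, 4 respectively; the best ever achieved is 4 of 8.
From crossing 7 on, no configuration arises that was not already reachable earlier: only 44 distinct safe configurations (who is on which side, and where the service lift is) can ever be reached, none of them has everyone across, and every continuation just revisits them. So no valid plan exists.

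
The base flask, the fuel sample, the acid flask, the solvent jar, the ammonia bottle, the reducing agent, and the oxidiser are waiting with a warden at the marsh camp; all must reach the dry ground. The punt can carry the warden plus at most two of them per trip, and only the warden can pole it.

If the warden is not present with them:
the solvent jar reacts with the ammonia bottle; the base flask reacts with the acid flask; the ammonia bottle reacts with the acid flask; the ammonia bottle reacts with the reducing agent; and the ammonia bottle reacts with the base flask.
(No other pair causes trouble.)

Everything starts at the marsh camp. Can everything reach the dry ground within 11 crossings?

Yes

Yes — this plan uses 11 crossings (≤ 11):
1. Warden goes to the dry ground with the ammonia bottle and the base flask.  [the marsh camp: the acid flask, the fuel sample, the oxidiser, the reducing agent, the solvent jar | the dry ground: the ammonia bottle, the base flask]
2. Warden goes back to the marsh camp with the base flask.  [the marsh camp: the acid flask, the base flask, the fuel sample, the oxidiser, the reducing agent, the solvent jar | the dry ground: the ammonia bottle]
3. Warden goes to the dry ground with the base flask and the fuel sample.  [the marsh camp: the acid flask, the oxidiser, the reducing agent, the solvent jar | the dry ground: the ammonia bottle, the base flask, the fuel sample]
4. Warden goes back to the marsh camp with the base flask.  [the marsh camp: the acid flask, the base flask, the oxidiser, the reducing agent, the solvent jar | the dry ground: the ammonia bottle, the fuel sample]
5. Warden goes to the dry ground with the base flask and the solvent jar.  [the marsh camp: the acid flask, the oxidiser, the reducing agent | the dry ground: the ammonia bottle, the base flask, the fuel sample, the solvent jar]
6. Warden goes back to the marsh camp with the ammonia bottle.  [the marsh camp: the acid flask, the ammonia bottle, the oxidiser, the reducing agent | the dry ground: the base flask, the fuel sample, the solvent jar]
7. Warden goes to the dry ground with the acid flask and the reducing agent.  [the marsh camp: the ammonia bottle, the oxidiser | the dry ground: the acid flask, the base flask, the fuel sample, the reducing agent, the solvent jar]
8. Warden goes back to the marsh camp with the base flask.  [the marsh camp: the ammonia bottle, the base flask, the oxidiser | the dry ground: the acid flask, the fuel sample, the reducing agent, the solvent jar]
9. Warden goes to the dry ground with the base flask and the oxidiser.  [the marsh camp: the ammonia bottle | the dry ground: the acid flask, the base flask, the fuel sample, the oxidiser, the reducing agent, the solvent jar]
10. Warden goes back to the marsh camp with the base flask.  [the marsh camp: the ammonia bottle, the base flask | the dry ground: the acid flask, the fuel sample, the oxidiser, the reducing agent, the solvent jar]
11. Warden goes to the dry ground with the ammonia bottle and the base flask.  [the marsh camp: — | the dry ground: the acid flask, the ammonia bottle, the base flask, the fuel sample, the oxidiser, the reducing agent, the solvent jar]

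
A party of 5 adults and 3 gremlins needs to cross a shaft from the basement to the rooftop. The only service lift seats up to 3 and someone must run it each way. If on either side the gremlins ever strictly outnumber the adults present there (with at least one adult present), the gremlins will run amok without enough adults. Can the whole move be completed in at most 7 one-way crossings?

Yes — this plan uses 7 crossings (≤ 7):
1. 2 gremlins → the rooftop.  (the basement: 5A 1G; the rooftop: 0A 2G)
2. 1 gremlin ← the basement.  (the basement: 5A 2G; the rooftop: 0A 1G)
3. 2 adults and 1 gremlin → the rooftop.  (the basement: 3A 1G; the rooftop: 2A 2G)
4. 1 gremlin ← the basement.  (the basement: 3A 2G; the rooftop: 2A 1G)
5. 1 adult and 2 gremlins → the rooftop.  (the basement: 2A 0G; the rooftop: 3A 3G)
6. 1 gremlin ← the basement.  (the basement: 2A 1G; the rooftop: 3A 2G)
7. 2 adults and 1 gremlin → the rooftop.  (the basement: 0A 0G; the rooftop: 5A 3G)

Yes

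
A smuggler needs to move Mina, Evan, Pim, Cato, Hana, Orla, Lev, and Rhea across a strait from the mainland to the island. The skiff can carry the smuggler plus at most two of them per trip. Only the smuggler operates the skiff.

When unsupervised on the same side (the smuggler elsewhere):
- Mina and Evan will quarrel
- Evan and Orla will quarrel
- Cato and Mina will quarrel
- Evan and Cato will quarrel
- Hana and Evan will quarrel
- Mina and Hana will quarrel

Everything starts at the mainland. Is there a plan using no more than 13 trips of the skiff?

Yes

Yes — this plan uses 13 crossings (≤ 13):
1. Smuggler goes to the island with Evan and Mina.
2. Smuggler goes back to the mainland with Mina.
3. Smuggler goes to the island with Mina and Pim.
4. Smuggler goes back to the mainland with Mina.
5. Smuggler goes to the island with Mina and Orla.
6. Smuggler goes back to the mainland with Evan.
7. Smuggler goes to the island with Evan and Lev.
8. Smuggler goes back to the mainland with Evan.
9. Smuggler goes to the island with Evan and Rhea.
10. Smuggler goes back to the mainland with Evan.
11. Smuggler goes to the island with Cato and Hana.
12. Smuggler goes back to the mainland with Mina.
13. Smuggler goes to the island with Evan and Mina.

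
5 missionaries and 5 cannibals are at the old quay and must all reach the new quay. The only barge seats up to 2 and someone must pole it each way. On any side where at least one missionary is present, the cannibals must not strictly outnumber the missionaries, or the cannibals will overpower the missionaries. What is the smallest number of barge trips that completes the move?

Following every safe sequence of crossings from the start, the most of the 10 that can be at the new quay as the barge arrives there on crossings 1, 3, 5, 7 is 2, 3, 4, 5 respectively; the best ever achieved is 5 of 10.
From crossing 9 on, no configuration arises that was not already reachable earlier: only 13 distinct safe configurations (who is on which side, and where the barge is) can ever be reached, none of them has everyone across, and every continuation just revisits them. They are: 0 missionaries + 0 cannibals across (barge back at the start); 0 missionaries + 1 cannibal across (barge there); 0 missionaries + 1 cannibal across (barge back at the start); 0 missionaries + 2 cannibals across (barge there); 0 missionaries + 2 cannibals across (barge back at the start); 0 missionaries + 3 cannibals across (barge there); 0 missionaries + 3 cannibals across (barge back at the start); 0 missionaries + 4 cannibals across (barge there); 0 missionaries + 4 cannibals across (barge back at the start); 0 missionaries + 5 cannibals across (barge there); 1 missionary + 1 cannibal across (barge there); 1 missionary + 1 cannibal across (barge back at the start); 2 missionaries + 2 cannibals across (barge there). So no valid plan exists.

impossible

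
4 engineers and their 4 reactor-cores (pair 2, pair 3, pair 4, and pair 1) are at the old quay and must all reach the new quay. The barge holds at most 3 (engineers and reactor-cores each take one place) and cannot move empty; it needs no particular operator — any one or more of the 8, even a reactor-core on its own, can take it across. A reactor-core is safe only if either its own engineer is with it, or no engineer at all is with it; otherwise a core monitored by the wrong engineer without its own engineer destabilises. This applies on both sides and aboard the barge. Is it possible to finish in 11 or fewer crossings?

Yes — this plan uses 9 crossings (≤ 11):
1. engineer 2 and reactor-core 2 cross → the new quay.
2. engineer 2 crosses ← the old quay.
3. engineer 2, engineer 3, and reactor-core 3 cross → the new quay.
4. engineer 2 and reactor-core 2 cross ← the old quay.
5. engineer 1, engineer 2, and engineer 4 cross → the new quay.
6. reactor-core 3 crosses ← the old quay.
7. reactor-core 2 and reactor-core 3 cross → the new quay.
8. reactor-core 2 crosses ← the old quay.
9. reactor-core 1, reactor-core 2, and reactor-core 4 cross → the new quay.

Yes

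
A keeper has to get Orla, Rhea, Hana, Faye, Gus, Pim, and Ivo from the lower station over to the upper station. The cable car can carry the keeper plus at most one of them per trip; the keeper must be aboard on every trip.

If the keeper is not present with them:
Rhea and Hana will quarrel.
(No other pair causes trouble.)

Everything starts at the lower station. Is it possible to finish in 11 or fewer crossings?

No

Counting alone: the keeper can take at most 1 across per trip to the upper station, so moving all 7 needs at least 7 loaded trips out, with a return between consecutive ones — at least 13 crossings.
Since 11 < 13, 11 crossings cannot be enough. (The shortest complete plan in fact takes 13:)
1. Keeper goes to the upper station with Rhea.  [the lower station: Faye, Gus, Hana, Ivo, Orla, Pim | the upper station: Rhea]
2. Keeper goes back to the lower station alone.  [the lower station: Faye, Gus, Hana, Ivo, Orla, Pim | the upper station: Rhea]
3. Keeper goes to the upper station with Orla.  [the lower station: Faye, Gus, Hana, Ivo, Pim | the upper station: Orla, Rhea]
4. Keeper goes back to the lower station alone.  [the lower station: Faye, Gus, Hana, Ivo, Pim | the upper station: Orla, Rhea]
5. Keeper goes to the upper station with Faye.  [the lower station: Gus, Hana, Ivo, Pim | the upper station: Faye, Orla, Rhea]
6. Keeper goes back to the lower station alone.  [the lower station: Gus, Hana, Ivo, Pim | the upper station: Faye, Orla, Rhea]
7. Keeper goes to the upper station with Gus.  [the lower station: Hana, Ivo, Pim | the upper station: Faye, Gus, Orla, Rhea]
8. Keeper goes back to the lower station alone.  [the lower station: Hana, Ivo, Pim | the upper station: Faye, Gus, Orla, Rhea]
9. Keeper goes to the upper station with Pim.  [the lower station: Hana, Ivo | the upper station: Faye, Gus, Orla, Pim, Rhea]
10. Keeper goes back to the lower station alone.  [the lower station: Hana, Ivo | the upper station: Faye, Gus, Orla, Pim, Rhea]
11. Keeper goes to the upper station with Ivo.  [the lower station: Hana | the upper station: Faye, Gus, Ivo, Orla, Pim, Rhea]
12. Keeper goes back to the lower station alone.  [the lower station: Hana | the upper station: Faye, Gus, Ivo, Orla, Pim, Rhea]
13. Keeper goes to the upper station with Hana.  [the lower station: — | the upper station: Faye, Gus, Hana, Ivo, Orla, Pim, Rhea]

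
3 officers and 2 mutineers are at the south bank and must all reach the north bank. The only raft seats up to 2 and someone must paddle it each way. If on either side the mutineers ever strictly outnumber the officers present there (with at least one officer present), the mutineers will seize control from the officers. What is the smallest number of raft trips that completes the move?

7

Counting alone: each trip to the north bank takes at most 2 across and each return brings at least 1 back, so after t trips out (and t−1 returns) at most 2t − (t−1) of the 5 are across; that first reaches 5 at t = 4, so at least 7 crossings are needed.
The plan below uses exactly 7 crossings, so it is optimal:
1. 2 mutineers → the north bank.  (the south bank: 3O 0M; the north bank: 0O 2M)
2. 1 mutineer ← the south bank.  (the south bank: 3O 1M; the north bank: 0O 1M)
3. 2 officers → the north bank.  (the south bank: 1O 1M; the north bank: 2O 1M)
4. 1 officer ← the south bank.  (the south bank: 2O 1M; the north bank: 1O 1M)
5. 1 officer and 1 mutineer → the north bank.  (the south bank: 1O 0M; the north bank: 2O 2M)
6. 1 mutineer ← the south bank.  (the south bank: 1O 1M; the north bank: 2O 1M)
7. 1 officer and 1 mutineer → the north bank.  (the south bank: 0O 0M; the north bank: 3O 2M)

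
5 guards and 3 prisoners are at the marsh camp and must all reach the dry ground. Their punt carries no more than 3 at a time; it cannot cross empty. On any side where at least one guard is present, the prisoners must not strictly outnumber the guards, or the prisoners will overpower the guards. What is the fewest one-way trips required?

7

Counting alone: each trip to the dry ground takes at most 3 across and each return brings at least 1 back, so after t trips out (and t−1 returns) at most 3t − (t−1) of the 8 are across; that first reaches 8 at t = 4, so at least 7 crossings are needed.
The plan below uses exactly 7 crossings, so it is optimal:
1. 2 prisoners → the dry ground.  (the marsh camp: 5G 1P; the dry ground: 0G 2P)
2. 1 prisoner ← the marsh camp.  (the marsh camp: 5G 2P; the dry ground: 0G 1P)
3. 2 guards and 1 prisoner → the dry ground.  (the marsh camp: 3G 1P; the dry ground: 2G 2P)
4. 1 prisoner ← the marsh camp.  (the marsh camp: 3G 2P; the dry ground: 2G 1P)
5. 1 guard and 2 prisoners → the dry ground.  (the marsh camp: 2G 0P; the dry ground: 3G 3P)
6. 1 prisoner ← the marsh camp.  (the marsh camp: 2G 1P; the dry ground: 3G 2P)
7. 2 guards and 1 prisoner → the dry ground.  (the marsh camp: 0G 0P; the dry ground: 5G 3P)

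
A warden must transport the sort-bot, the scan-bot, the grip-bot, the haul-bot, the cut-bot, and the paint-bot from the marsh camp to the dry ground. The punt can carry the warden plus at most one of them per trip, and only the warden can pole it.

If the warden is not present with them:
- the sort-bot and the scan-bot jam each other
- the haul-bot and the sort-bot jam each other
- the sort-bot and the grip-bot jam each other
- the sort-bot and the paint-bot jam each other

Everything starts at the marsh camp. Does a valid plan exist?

No

Following every safe sequence of crossings from the start, the most of the 6 that can be at the dry ground as the punt arrives there on crossings 1, 3, 5 is 1, 2, 3 respectively; the best ever achieved is 3 of 6.
From crossing 7 on, no configuration arises that was not already reachable earlier: only 22 distinct safe configurations (who is on which side, and where the punt is) can ever be reached, none of them has everyone across, and every continuation just revisits them. So no valid plan exists.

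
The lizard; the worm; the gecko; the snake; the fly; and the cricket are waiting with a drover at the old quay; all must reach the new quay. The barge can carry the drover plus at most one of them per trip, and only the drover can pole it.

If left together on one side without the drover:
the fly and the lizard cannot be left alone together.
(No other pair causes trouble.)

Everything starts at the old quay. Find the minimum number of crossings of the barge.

11

Counting alone: the drover can take at most 1 across per trip to the new quay, so moving all 6 needs at least 6 loaded trips out, with a return between consecutive ones — at least 11 crossings.
The plan below uses exactly 11 crossings, so it is optimal:
1. Drover goes to the new quay with the lizard.
2. Drover goes back to the old quay alone.
3. Drover goes to the new quay with the worm.
4. Drover goes back to the old quay alone.
5. Drover goes to the new quay with the gecko.
6. Drover goes back to the old quay alone.
7. Drover goes to the new quay with the snake.
8. Drover goes back to the old quay alone.
9. Drover goes to the new quay with the cricket.
10. Drover goes back to the old quay alone.
11. Drover goes to the new quay with the fly.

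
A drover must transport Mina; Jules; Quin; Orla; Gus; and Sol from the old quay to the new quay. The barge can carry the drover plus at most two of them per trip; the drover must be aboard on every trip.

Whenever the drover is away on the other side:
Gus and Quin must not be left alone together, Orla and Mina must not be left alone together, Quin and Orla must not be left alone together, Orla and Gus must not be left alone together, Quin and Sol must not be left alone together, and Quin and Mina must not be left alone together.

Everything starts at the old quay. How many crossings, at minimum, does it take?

Counting alone: the drover can take at most 2 across per trip to the new quay, so moving all 6 needs at least 3 loaded trips out, with a return between consecutive ones — at least 5 crossings.
The safety rule pushes this higher. Following every safe sequence of crossings, the most of the 6 that can be at the new quay as the barge arrives there on crossings 5, 7 is 4, 5 respectively — never all 6.
So no plan with fewer than 9 crossings exists, and this one achieves 9:
1. Drover goes to the new quay with Orla and Quin.
2. Drover goes back to the old quay with Quin.
3. Drover goes to the new quay with Jules and Quin.
4. Drover goes back to the old quay with Quin.
5. Drover goes to the new quay with Quin and Sol.
6. Drover goes back to the old quay with Quin.
7. Drover goes to the new quay with Gus and Mina.
8. Drover goes back to the old quay with Orla.
9. Drover goes to the new quay with Orla and Quin.

9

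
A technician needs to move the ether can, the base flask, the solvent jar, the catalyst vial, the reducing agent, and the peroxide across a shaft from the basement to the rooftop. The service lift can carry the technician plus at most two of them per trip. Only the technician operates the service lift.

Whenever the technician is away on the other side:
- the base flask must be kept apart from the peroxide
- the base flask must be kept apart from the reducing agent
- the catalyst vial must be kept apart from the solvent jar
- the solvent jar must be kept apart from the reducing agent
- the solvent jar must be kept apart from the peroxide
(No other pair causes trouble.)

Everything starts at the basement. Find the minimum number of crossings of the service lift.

Counting alone: the technician can take at most 2 across per trip to the rooftop, so moving all 6 needs at least 3 loaded trips out, with a return between consecutive ones — at least 5 crossings.
The safety rule pushes this higher. Following every safe sequence of crossings, the most of the 6 that can be at the rooftop as the service lift arrives there on crossing 5 is 5 — never all 6.
So no plan with fewer than 7 crossings exists, and this one achieves 7:
1. Technician goes to the rooftop with the base flask and the solvent jar.  [the basement: the catalyst vial, the ether can, the peroxide, the reducing agent | the rooftop: the base flask, the solvent jar]
2. Technician goes back to the basement alone.  [the basement: the catalyst vial, the ether can, the peroxide, the reducing agent | the rooftop: the base flask, the solvent jar]
3. Technician goes to the rooftop with the catalyst vial and the ether can.  [the basement: the peroxide, the reducing agent | the rooftop: the base flask, the catalyst vial, the ether can, the solvent jar]
4. Technician goes back to the basement with the solvent jar.  [the basement: the peroxide, the reducing agent, the solvent jar | the rooftop: the base flask, the catalyst vial, the ether can]
5. Technician goes to the rooftop with the peroxide and the reducing agent.  [the basement: the solvent jar | the rooftop: the base flask, the catalyst vial, the ether can, the peroxide, the reducing agent]
6. Technician goes back to the basement with the base flask.  [the basement: the base flask, the solvent jar | the rooftop: the catalyst vial, the ether can, the peroxide, the reducing agent]
7. Technician goes to the rooftop with the base flask and the solvent jar.  [the basement: — | the rooftop: the base flask, the catalyst vial, the ether can, the peroxide, the reducing agent, the solvent jar]

7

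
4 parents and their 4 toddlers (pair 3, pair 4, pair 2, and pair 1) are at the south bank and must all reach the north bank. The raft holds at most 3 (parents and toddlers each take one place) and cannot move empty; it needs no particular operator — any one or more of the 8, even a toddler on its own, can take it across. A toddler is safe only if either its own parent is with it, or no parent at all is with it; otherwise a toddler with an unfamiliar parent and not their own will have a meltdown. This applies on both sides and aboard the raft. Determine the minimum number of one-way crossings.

9

Counting alone: each trip to the north bank takes at most 3 across and each return brings at least 1 back, so after t trips out (and t−1 returns) at most 3t − (t−1) of the 8 are across; that first reaches 8 at t = 4, so at least 7 crossings are needed.
The safety rule pushes this higher. Following every safe sequence of crossings, the most of the 8 that can be at the north bank as the raft arrives there on crossing 7 is 7 — never all 8.
So no plan with fewer than 9 crossings exists, and this one achieves 9:
1. parent 3 and toddler 3 cross → the north bank.
2. parent 3 crosses ← the south bank.
3. parent 3, parent 4, and toddler 4 cross → the north bank.
4. parent 3 and toddler 3 cross ← the south bank.
5. parent 1, parent 2, and parent 3 cross → the north bank.
6. toddler 4 crosses ← the south bank.
7. toddler 3 and toddler 4 cross → the north bank.
8. toddler 3 crosses ← the south bank.
9. toddler 1, toddler 2, and toddler 3 cross → the north bank.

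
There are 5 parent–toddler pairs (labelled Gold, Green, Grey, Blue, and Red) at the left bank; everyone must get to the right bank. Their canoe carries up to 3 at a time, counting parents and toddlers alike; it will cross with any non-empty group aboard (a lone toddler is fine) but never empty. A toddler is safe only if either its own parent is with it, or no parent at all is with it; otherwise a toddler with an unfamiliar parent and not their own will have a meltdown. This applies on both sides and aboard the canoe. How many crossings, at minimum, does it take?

11

Counting alone: each trip to the right bank takes at most 3 across and each return brings at least 1 back, so after t trips out (and t−1 returns) at most 3t − (t−1) of the 10 are across; that first reaches 10 at t = 5, so at least 9 crossings are needed.
The safety rule pushes this higher. Following every safe sequence of crossings, the most of the 10 that can be at the right bank as the canoe arrives there on crossing 9 is 9 — never all 10.
So no plan with fewer than 11 crossings exists, and this one achieves 11:
1. parent Gold and toddler Gold cross → the right bank.
2. parent Gold crosses ← the left bank.
3. toddler Blue, toddler Green, and toddler Grey cross → the right bank.
4. toddler Gold crosses ← the left bank.
5. parent Blue, parent Green, and parent Grey cross → the right bank.
6. parent Green and toddler Green cross ← the left bank.
7. parent Gold, parent Green, and parent Red cross → the right bank.
8. toddler Grey crosses ← the left bank.
9. toddler Gold and toddler Green cross → the right bank.
10. toddler Gold crosses ← the left bank.
11. toddler Gold, toddler Grey, and toddler Red cross → the right bank.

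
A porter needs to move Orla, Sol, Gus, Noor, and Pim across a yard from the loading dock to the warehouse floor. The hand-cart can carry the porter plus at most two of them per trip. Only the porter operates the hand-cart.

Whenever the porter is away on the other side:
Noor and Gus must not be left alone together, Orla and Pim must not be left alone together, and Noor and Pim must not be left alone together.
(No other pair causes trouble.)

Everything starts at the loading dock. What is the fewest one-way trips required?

5

Counting alone: the porter can take at most 2 across per trip to the warehouse floor, so moving all 5 needs at least 3 loaded trips out, with a return between consecutive ones — at least 5 crossings.
The plan below uses exactly 5 crossings, so it is optimal:
1. Porter goes to the warehouse floor with Noor and Orla.
2. Porter goes back to the loading dock alone.
3. Porter goes to the warehouse floor with Sol.
4. Porter goes back to the loading dock alone.
5. Porter goes to the warehouse floor with Gus and Pim.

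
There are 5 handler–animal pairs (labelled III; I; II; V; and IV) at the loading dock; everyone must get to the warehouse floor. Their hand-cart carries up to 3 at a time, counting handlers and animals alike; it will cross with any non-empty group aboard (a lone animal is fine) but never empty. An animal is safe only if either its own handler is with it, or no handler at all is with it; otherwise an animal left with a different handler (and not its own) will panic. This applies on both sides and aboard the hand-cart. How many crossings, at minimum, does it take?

Counting alone: each trip to the warehouse floor takes at most 3 across and each return brings at least 1 back, so after t trips out (and t−1 returns) at most 3t − (t−1) of the 10 are across; that first reaches 10 at t = 5, so at least 9 crossings are needed.
The safety rule pushes this higher. Following every safe sequence of crossings, the most of the 10 that can be at the warehouse floor as the hand-cart arrives there on crossing 9 is 9 — never all 10.
So no plan with fewer than 11 crossings exists, and this one achieves 11:
1. animal III and handler III cross → the warehouse floor.
2. handler III crosses ← the loading dock.
3. animal I, animal II, and animal V cross → the warehouse floor.
4. animal III crosses ← the loading dock.
5. handler I, handler II, and handler V cross → the warehouse floor.
6. animal I and handler I cross ← the loading dock.
7. handler I, handler III, and handler IV cross → the warehouse floor.
8. animal II crosses ← the loading dock.
9. animal I and animal III cross → the warehouse floor.
10. animal III crosses ← the loading dock.
11. animal II, animal III, and animal IV cross → the warehouse floor.

11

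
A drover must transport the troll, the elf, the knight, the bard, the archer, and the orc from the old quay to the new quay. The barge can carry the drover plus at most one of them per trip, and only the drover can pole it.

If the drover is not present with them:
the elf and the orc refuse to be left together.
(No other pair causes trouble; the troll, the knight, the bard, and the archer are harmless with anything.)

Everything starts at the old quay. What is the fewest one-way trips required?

Counting alone: the drover can take at most 1 across per trip to the new quay, so moving all 6 needs at least 6 loaded trips out, with a return between consecutive ones — at least 11 crossings.
The plan below uses exactly 11 crossings, so it is optimal:
1. Drover goes to the new quay with the elf.
2. Drover goes back to the old quay alone.
3. Drover goes to the new quay with the troll.
4. Drover goes back to the old quay alone.
5. Drover goes to the new quay with the knight.
6. Drover goes back to the old quay alone.
7. Drover goes to the new quay with the bard.
8. Drover goes back to the old quay alone.
9. Drover goes to the new quay with the archer.
10. Drover goes back to the old quay alone.
11. Drover goes to the new quay with the orc.

11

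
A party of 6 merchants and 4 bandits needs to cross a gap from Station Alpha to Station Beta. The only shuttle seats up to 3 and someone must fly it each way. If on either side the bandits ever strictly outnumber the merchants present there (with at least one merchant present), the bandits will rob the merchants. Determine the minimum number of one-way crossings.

9

Counting alone: each trip to Station Beta takes at most 3 across and each return brings at least 1 back, so after t trips out (and t−1 returns) at most 3t − (t−1) of the 10 are across; that first reaches 10 at t = 5, so at least 9 crossings are needed.
The plan below uses exactly 9 crossings, so it is optimal:
1. 2 bandits → Station Beta.  (Station Alpha: 6M 2B; Station Beta: 0M 2B)
2. 1 bandit ← Station Alpha.  (Station Alpha: 6M 3B; Station Beta: 0M 1B)
3. 3 bandits → Station Beta.  (Station Alpha: 6M 0B; Station Beta: 0M 4B)
4. 1 bandit ← Station Alpha.  (Station Alpha: 6M 1B; Station Beta: 0M 3B)
5. 3 merchants → Station Beta.  (Station Alpha: 3M 1B; Station Beta: 3M 3B)
6. 1 bandit ← Station Alpha.  (Station Alpha: 3M 2B; Station Beta: 3M 2B)
7. 1 merchant and 2 bandits → Station Beta.  (Station Alpha: 2M 0B; Station Beta: 4M 4B)
8. 1 bandit ← Station Alpha.  (Station Alpha: 2M 1B; Station Beta: 4M 3B)
9. 2 merchants and 1 bandit → Station Beta.  (Station Alpha: 0M 0B; Station Beta: 6M 4B)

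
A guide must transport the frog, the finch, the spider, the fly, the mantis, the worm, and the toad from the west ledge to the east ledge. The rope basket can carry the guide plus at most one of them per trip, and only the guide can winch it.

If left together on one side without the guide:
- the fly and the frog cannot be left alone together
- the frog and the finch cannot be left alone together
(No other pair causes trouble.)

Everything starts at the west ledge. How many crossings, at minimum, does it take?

15

Counting alone: the guide can take at most 1 across per trip to the east ledge, so moving all 7 needs at least 7 loaded trips out, with a return between consecutive ones — at least 13 crossings.
The safety rule pushes this higher. Following every safe sequence of crossings, the most of the 7 that can be at the east ledge as the rope basket arrives there on crossing 13 is 6 — never all 7.
So no plan with fewer than 15 crossings exists, and this one achieves 15:
1. Guide goes to the east ledge with the frog.  [the west ledge: the finch, the fly, the mantis, the spider, the toad, the worm | the east ledge: the frog]
2. Guide goes back to the west ledge alone.  [the west ledge: the finch, the fly, the mantis, the spider, the toad, the worm | the east ledge: the frog]
3. Guide goes to the east ledge with the finch.  [the west ledge: the fly, the mantis, the spider, the toad, the worm | the east ledge: the finch, the frog]
4. Guide goes back to the west ledge with the frog.  [the west ledge: the fly, the frog, the mantis, the spider, the toad, the worm | the east ledge: the finch]
5. Guide goes to the east ledge with the fly.  [the west ledge: the frog, the mantis, the spider, the toad, the worm | the east ledge: the finch, the fly]
6. Guide goes back to the west ledge alone.  [the west ledge: the frog, the mantis, the spider, the toad, the worm | the east ledge: the finch, the fly]
7. Guide goes to the east ledge with the spider.  [the west ledge: the frog, the mantis, the toad, the worm | the east ledge: the finch, the fly, the spider]
8. Guide goes back to the west ledge alone.  [the west ledge: the frog, the mantis, the toad, the worm | the east ledge: the finch, the fly, the spider]
9. Guide goes to the east ledge with the mantis.  [the west ledge: the frog, the toad, the worm | the east ledge: the finch, the fly, the mantis, the spider]
10. Guide goes back to the west ledge alone.  [the west ledge: the frog, the toad, the worm | the east ledge: the finch, the fly, the mantis, the spider]
11. Guide goes to the east ledge with the worm.  [the west ledge: the frog, the toad | the east ledge: the finch, the fly, the mantis, the spider, the worm]
12. Guide goes back to the west ledge alone.  [the west ledge: the frog, the toad | the east ledge: the finch, the fly, the mantis, the spider, the worm]
13. Guide goes to the east ledge with the toad.  [the west ledge: the frog | the east ledge: the finch, the fly, the mantis, the spider, the toad, the worm]
14. Guide goes back to the west ledge alone.  [the west ledge: the frog | the east ledge: the finch, the fly, the mantis, the spider, the toad, the worm]
15. Guide goes to the east ledge with the frog.  [the west ledge: — | the east ledge: the finch, the fly, the frog, the mantis, the spider, the toad, the worm]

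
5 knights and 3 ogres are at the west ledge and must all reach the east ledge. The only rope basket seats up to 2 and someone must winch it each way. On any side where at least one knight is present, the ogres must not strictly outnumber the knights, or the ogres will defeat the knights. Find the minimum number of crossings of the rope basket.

13

Counting alone: each trip to the east ledge takes at most 2 across and each return brings at least 1 back, so after t trips out (and t−1 returns) at most 2t − (t−1) of the 8 are across; that first reaches 8 at t = 7, so at least 13 crossings are needed.
The plan below uses exactly 13 crossings, so it is optimal:
1. 2 ogres → the east ledge.  (the west ledge: 5K 1O; the east ledge: 0K 2O)
2. 1 ogre ← the west ledge.  (the west ledge: 5K 2O; the east ledge: 0K 1O)
3. 2 ogres → the east ledge.  (the west ledge: 5K 0O; the east ledge: 0K 3O)
4. 1 ogre ← the west ledge.  (the west ledge: 5K 1O; the east ledge: 0K 2O)
5. 2 knights → the east ledge.  (the west ledge: 3K 1O; the east ledge: 2K 2O)
6. 1 ogre ← the west ledge.  (the west ledge: 3K 2O; the east ledge: 2K 1O)
7. 1 knight and 1 ogre → the east ledge.  (the west ledge: 2K 1O; the east ledge: 3K 2O)
8. 1 ogre ← the west ledge.  (the west ledge: 2K 2O; the east ledge: 3K 1O)
9. 2 ogres → the east ledge.  (the west ledge: 2K 0O; the east ledge: 3K 3O)
10. 1 ogre ← the west ledge.  (the west ledge: 2K 1O; the east ledge: 3K 2O)
11. 1 knight and 1 ogre → the east ledge.  (the west ledge: 1K 0O; the east ledge: 4K 3O)
12. 1 ogre ← the west ledge.  (the west ledge: 1K 1O; the east ledge: 4K 2O)
13. 1 knight and 1 ogre → the east ledge.  (the west ledge: 0K 0O; the east ledge: 5K 3O)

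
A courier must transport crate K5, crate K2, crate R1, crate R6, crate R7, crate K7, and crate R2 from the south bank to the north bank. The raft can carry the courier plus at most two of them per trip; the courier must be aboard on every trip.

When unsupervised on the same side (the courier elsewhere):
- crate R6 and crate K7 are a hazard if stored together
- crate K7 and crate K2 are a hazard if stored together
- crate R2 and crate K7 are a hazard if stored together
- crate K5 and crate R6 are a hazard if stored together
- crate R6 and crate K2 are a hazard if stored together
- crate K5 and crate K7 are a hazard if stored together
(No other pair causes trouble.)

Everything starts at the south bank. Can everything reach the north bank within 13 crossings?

Yes — this plan uses 11 crossings (≤ 13):
1. Courier goes to the north bank with crate K7 and crate R6.  [the south bank: crate K2, crate K5, crate R1, crate R2, crate R7 | the north bank: crate K7, crate R6]
2. Courier goes back to the south bank with crate R6.  [the south bank: crate K2, crate K5, crate R1, crate R2, crate R6, crate R7 | the north bank: crate K7]
3. Courier goes to the north bank with crate K2 and crate K5.  [the south bank: crate R1, crate R2, crate R6, crate R7 | the north bank: crate K2, crate K5, crate K7]
4. Courier goes back to the south bank with crate K7.  [the south bank: crate K7, crate R1, crate R2, crate R6, crate R7 | the north bank: crate K2, crate K5]
5. Courier goes to the north bank with crate K7 and crate R1.  [the south bank: crate R2, crate R6, crate R7 | the north bank: crate K2, crate K5, crate K7, crate R1]
6. Courier goes back to the south bank with crate K7.  [the south bank: crate K7, crate R2, crate R6, crate R7 | the north bank: crate K2, crate K5, crate R1]
7. Courier goes to the north bank with crate R2 and crate R6.  [the south bank: crate K7, crate R7 | the north bank: crate K2, crate K5, crate R1, crate R2, crate R6]
8. Courier goes back to the south bank with crate R6.  [the south bank: crate K7, crate R6, crate R7 | the north bank: crate K2, crate K5, crate R1, crate R2]
9. Courier goes to the north bank with crate R6 and crate R7.  [the south bank: crate K7 | the north bank: crate K2, crate K5, crate R1, crate R2, crate R6, crate R7]
10. Courier goes back to the south bank with crate R6.  [the south bank: crate K7, crate R6 | the north bank: crate K2, crate K5, crate R1, crate R2, crate R7]
11. Courier goes to the north bank with crate K7 and crate R6.  [the south bank: — | the north bank: crate K2, crate K5, crate K7, crate R1, crate R2, crate R6, crate R7]

Yes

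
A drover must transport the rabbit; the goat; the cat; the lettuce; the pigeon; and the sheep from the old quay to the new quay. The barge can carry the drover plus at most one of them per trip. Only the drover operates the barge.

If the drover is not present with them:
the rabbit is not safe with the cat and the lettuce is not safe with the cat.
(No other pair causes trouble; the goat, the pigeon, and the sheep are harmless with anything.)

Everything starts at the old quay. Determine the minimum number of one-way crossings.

Counting alone: the drover can take at most 1 across per trip to the new quay, so moving all 6 needs at least 6 loaded trips out, with a return between consecutive ones — at least 11 crossings.
The safety rule pushes this higher. Following every safe sequence of crossings, the most of the 6 that can be at the new quay as the barge arrives there on crossing 11 is 5 — never all 6.
So no plan with fewer than 13 crossings exists, and this one achieves 13:
1. Drover goes to the new quay with the cat.
2. Drover goes back to the old quay alone.
3. Drover goes to the new quay with the rabbit.
4. Drover goes back to the old quay with the cat.
5. Drover goes to the new quay with the lettuce.
6. Drover goes back to the old quay alone.
7. Drover goes to the new quay with the goat.
8. Drover goes back to the old quay alone.
9. Drover goes to the new quay with the pigeon.
10. Drover goes back to the old quay alone.
11. Drover goes to the new quay with the sheep.
12. Drover goes back to the old quay alone.
13. Drover goes to the new quay with the cat.

13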